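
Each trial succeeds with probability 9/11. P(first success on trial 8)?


Geometric: P(X=8) = (1-p)^(k-1)×p = (2/11)^7×9/11 = 1152/214358881

P(X=8) = 1152/214358881 ≈ 0.00%


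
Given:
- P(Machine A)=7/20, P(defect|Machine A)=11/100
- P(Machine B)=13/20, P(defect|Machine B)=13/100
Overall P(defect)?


P(B) = Σ P(B|Aᵢ)×P(Aᵢ)
  11/100×7/20 = 77/2000
  13/100×13/20 = 169/2000
Sum = 123/1000

P(defect) = 123/1000 ≈ 12.30%


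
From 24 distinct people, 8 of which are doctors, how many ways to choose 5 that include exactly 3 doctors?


Choose 3 of the 8 doctors and 2 of the other 16 people:
C(8,3)×C(16,2) = 56×120 = 6720

6720


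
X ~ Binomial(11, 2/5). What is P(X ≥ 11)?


P(X ≥ 11) = Σ P(X=i) for i=11..11
P(X=11) = 2048/48828125
Sum = 2048/48828125

P(X ≥ 11) = 2048/48828125 ≈ 0.00%


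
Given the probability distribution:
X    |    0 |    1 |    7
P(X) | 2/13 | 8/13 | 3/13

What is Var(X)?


E[X] = 29/13
E[X²] = 155/13
Var(X) = E[X²] - (E[X])² = 155/13 - 841/169 = 1174/169

Var(X) = 1174/169 ≈ 6.9467


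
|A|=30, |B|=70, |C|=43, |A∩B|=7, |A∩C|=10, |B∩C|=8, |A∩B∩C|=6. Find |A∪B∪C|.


|A∪B∪C| = 30+70+43-7-10-8+6 = 124

|A∪B∪C| = 124


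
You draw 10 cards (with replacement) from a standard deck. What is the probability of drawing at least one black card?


P(not a black card) = 26/52 = 1/2
P(none in 10 draws) = (1/2)^10 = 1/1024
P(≥1 black card) = 1 - 1/1024 = 1023/1024

P = 1023/1024 ≈ 99.90%


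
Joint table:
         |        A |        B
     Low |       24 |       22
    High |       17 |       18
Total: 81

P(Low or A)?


P(Low∨A) = P(Low) + P(A) - P(Low∧A)
= (46 + 41 - 24)/81 = 63/81 = 7/9

P = 7/9 ≈ 77.78%


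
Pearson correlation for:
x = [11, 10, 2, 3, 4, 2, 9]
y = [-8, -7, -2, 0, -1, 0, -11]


n=7, Σx=41, Σy=-29, Σxy=-265, Σx²=335, Σy²=239
r = (7×(-265) - 41×(-29))/√((7×335 - 41²)(7×239 - (-29)²))
= -666/√(664×832) = -666/√552448 ≈ -666/743.2685 ≈ -0.8960

r ≈ -0.8960


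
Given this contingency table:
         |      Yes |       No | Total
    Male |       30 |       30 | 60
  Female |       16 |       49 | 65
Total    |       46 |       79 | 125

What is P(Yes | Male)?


P(Yes | Male) = 30/(30+30) = 30/60 = 1/2

P(Yes|Male) = 1/2 ≈ 50.00%


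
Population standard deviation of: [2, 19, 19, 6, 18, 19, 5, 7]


Mean = 95/8
  (2-95/8)²=6241/64
  (19-95/8)²=3249/64
  (19-95/8)²=3249/64
  (6-95/8)²=2209/64
  (18-95/8)²=2401/64
  (19-95/8)²=3249/64
  (5-95/8)²=3025/64
  (7-95/8)²=1521/64
Σ(x-μ)² = 3143/8
σ² = (3143/8)/8 = 3143/64

σ = √(3143/64) ≈ 7.0078


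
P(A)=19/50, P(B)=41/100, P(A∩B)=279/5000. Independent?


P(A)×P(B) = 779/5000
P(A∩B) = 279/5000
Not equal → NOT independent

No, not independent


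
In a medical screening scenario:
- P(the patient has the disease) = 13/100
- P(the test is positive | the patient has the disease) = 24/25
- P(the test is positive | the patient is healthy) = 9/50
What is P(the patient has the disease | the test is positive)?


Using Bayes' theorem:
P(A|B) = P(B|A)·P(A) / P(B)

P(the test is positive) = 24/25 × 13/100 + 9/50 × 87/100
= 78/625 + 783/5000 = 1407/5000

P(the patient has the disease|the test is positive) = (78/625) / (1407/5000) = 208/469

P(the patient has the disease|the test is positive) = 208/469 ≈ 44.35%


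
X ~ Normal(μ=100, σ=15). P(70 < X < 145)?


z₁=(70-100)/15=-2.0, z₂=(145-100)/15=3.0
P = Φ(3.0) - Φ(-2.0) = 0.998650 - 0.022750 = 0.975900 ≈ 0.9759

P(70 < X < 145) ≈ 0.9759


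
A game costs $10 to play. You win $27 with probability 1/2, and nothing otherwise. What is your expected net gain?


E[gain] = (27-10)×1/2 + (-10)×1/2
= 17/2 - 5 = 7/2

Expected net gain = $7/2 ≈ $3.50


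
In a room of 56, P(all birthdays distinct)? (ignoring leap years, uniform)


P(all different) = Π(365-i)/365 for i=0..55
= (365/365)×(364/365)×...×(310/365)
= 0.011668

P ≈ 0.0117 ≈ 1.17%


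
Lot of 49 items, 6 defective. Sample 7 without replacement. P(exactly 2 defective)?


Hypergeometric: C(6,2)×C(43,5)/C(49,7)
= 15×962598/85900584 = 7995/47564

P(X=2) = 7995/47564 ≈ 16.81%


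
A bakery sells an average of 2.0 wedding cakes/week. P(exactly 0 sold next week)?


Poisson(λ=2.0): P(X=0) = e^(-λ)×λ^k/k!
= e^(-2.0) × 2.0^0 / 0!
≈ 0.1353352832 × 1 / 1 ≈ 0.135335

P(X=0) ≈ 0.135335 ≈ 13.53%


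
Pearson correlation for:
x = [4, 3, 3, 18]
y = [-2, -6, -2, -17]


n=4, Σx=28, Σy=-27, Σxy=-338, Σx²=358, Σy²=333
r = (4×(-338) - 28×(-27))/√((4×358 - 28²)(4×333 - (-27)²))
= -596/√(648×603) = -596/√390744 ≈ -596/625.0952 ≈ -0.9535

r ≈ -0.9535


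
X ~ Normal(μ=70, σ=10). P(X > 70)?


z = (70-70)/10 = 0.0
P(X > 70) = 1 - P(Z ≤ 0.0) = 1 - 0.5000 = 0.5000

P(X > 70) ≈ 0.5000


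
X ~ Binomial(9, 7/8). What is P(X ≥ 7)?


P(X ≥ 7) = Σ P(X=i) for i=7..9
P(X=7) = 7411887/33554432
P(X=8) = 51883209/134217728
P(X=9) = 40353607/134217728
Sum = 30471091/33554432

P(X ≥ 7) = 30471091/33554432 ≈ 90.81%


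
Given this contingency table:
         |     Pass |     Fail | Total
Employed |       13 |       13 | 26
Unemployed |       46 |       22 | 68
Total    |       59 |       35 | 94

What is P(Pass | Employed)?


P(Pass | Employed) = 13/(13+13) = 13/26 = 1/2

P(Pass|Employed) = 1/2 ≈ 50.00%


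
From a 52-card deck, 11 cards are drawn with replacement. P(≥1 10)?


P(not a 10) = 48/52 = 12/13
P(none in 11 draws) = (12/13)^11 = 743008370688/1792160394037
P(≥1 10) = 1 - 743008370688/1792160394037 = 1049152023349/1792160394037

P = 1049152023349/1792160394037 ≈ 58.54%


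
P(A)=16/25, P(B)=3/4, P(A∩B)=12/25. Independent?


P(A)×P(B) = 12/25
P(A∩B) = 12/25
Equal ✓ → Independent

Yes, independent


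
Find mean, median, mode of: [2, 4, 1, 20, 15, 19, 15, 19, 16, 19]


Sorted: [1, 2, 4, 15, 15, 16, 19, 19, 19, 20]
Mean = 130/10 = 13
Median = 31/2
Freq: {2: 1, 4: 1, 1: 1, 20: 1, 15: 2, 19: 3, 16: 1}
Mode: [19]

Mean=13, Median=31/2, Mode=19


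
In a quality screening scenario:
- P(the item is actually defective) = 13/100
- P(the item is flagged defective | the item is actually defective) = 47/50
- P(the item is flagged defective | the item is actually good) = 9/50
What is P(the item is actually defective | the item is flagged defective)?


Using Bayes' theorem:
P(A|B) = P(B|A)·P(A) / P(B)

P(the item is flagged defective) = 47/50 × 13/100 + 9/50 × 87/100
= 611/5000 + 783/5000 = 697/2500

P(the item is actually defective|the item is flagged defective) = (611/5000) / (697/2500) = 611/1394

P(the item is actually defective|the item is flagged defective) = 611/1394 ≈ 43.83%


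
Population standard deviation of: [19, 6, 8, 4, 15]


Mean = 52/5
  (19-52/5)²=1849/25
  (6-52/5)²=484/25
  (8-52/5)²=144/25
  (4-52/5)²=1024/25
  (15-52/5)²=529/25
Σ(x-μ)² = 806/5
σ² = (806/5)/5 = 806/25

σ = √(806/25) ≈ 5.6780


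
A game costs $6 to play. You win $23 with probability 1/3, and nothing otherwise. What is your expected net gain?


E[gain] = (23-6)×1/3 + (-6)×2/3
= 17/3 - 4 = 5/3

Expected net gain = $5/3 ≈ $1.67


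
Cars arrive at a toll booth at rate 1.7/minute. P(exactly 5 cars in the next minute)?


Poisson(λ=1.7): P(X=5) = e^(-λ)×λ^k/k!
= e^(-1.7) × 1.7^5 / 5!
≈ 0.1826835241 × 14.19857 / 120 ≈ 0.021615

P(X=5) ≈ 0.021615 ≈ 2.16%


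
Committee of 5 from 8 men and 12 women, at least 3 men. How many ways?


Count by #men:
  3M,2W: C(8,3)×C(12,2)=3696
  4M,1W: C(8,4)×C(12,1)=840
  5M,0W: C(8,5)×C(12,0)=56
Total = 4592

4592


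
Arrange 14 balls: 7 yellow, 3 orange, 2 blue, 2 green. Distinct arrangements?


14!/(7!×3!×2!×2!) = 720720

720720


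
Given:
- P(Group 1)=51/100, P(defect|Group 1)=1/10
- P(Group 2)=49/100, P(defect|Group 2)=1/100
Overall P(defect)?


P(B) = Σ P(B|Aᵢ)×P(Aᵢ)
  1/10×51/100 = 51/1000
  1/100×49/100 = 49/10000
Sum = 559/10000

P(defect) = 559/10000 ≈ 5.59%


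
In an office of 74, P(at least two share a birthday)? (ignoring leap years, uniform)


P(all different) = Π(365-i)/365 for i=0..73
= 0.000351
P(match) = 1 - 0.000351 = 0.999649

P ≈ 0.9996 ≈ 99.96%


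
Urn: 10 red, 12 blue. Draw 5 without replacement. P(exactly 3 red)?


Hypergeometric: C(10,3)×C(12,2)/C(22,5)
= 120×66/26334 = 40/133

P(X=3) = 40/133 ≈ 30.08%


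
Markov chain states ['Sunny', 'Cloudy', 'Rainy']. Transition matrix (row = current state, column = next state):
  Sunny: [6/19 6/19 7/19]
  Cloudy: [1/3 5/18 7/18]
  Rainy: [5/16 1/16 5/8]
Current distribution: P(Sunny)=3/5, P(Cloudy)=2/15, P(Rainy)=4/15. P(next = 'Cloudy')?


P(next=Cloudy) = Σᵢ P(now=i)×P(i→Cloudy)
= 3/5×6/19 + 2/15×5/18 + 4/15×1/16
= 18/95 + 1/27 + 1/60 = 499/2052

P = 499/2052 ≈ 0.2432


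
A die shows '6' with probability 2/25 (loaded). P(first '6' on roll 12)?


Geometric: P(X=12) = (1-p)^(k-1)×p = (23/25)^11×2/25 = 1905619515827854/59604644775390625

P(X=12) = 1905619515827854/59604644775390625 ≈ 3.20%


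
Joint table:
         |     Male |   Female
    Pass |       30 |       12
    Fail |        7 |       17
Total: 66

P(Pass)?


P(Pass) = (30+12)/66 = 42/66 = 7/11

P(Pass) = 7/11 ≈ 63.64%


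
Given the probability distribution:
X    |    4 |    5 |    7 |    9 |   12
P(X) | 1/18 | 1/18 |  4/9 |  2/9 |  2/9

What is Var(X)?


E[X] = 149/18
E[X²] = 1333/18
Var(X) = E[X²] - (E[X])² = 1333/18 - 22201/324 = 1793/324

Var(X) = 1793/324 ≈ 5.5340


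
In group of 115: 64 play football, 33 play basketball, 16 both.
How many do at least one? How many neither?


|A∪B| = 64+33-16 = 81
Neither = 115-81 = 34

At least one: 81; Neither: 34


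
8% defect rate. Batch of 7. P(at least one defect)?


P(all good) = (23/25)^7 = 3404825447/6103515625
P(≥1 defect) = 2698690178/6103515625

P = 2698690178/6103515625 ≈ 44.22%


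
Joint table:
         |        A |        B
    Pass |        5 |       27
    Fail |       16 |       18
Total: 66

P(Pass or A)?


P(Pass∨A) = P(Pass) + P(A) - P(Pass∧A)
= (32 + 21 - 5)/66 = 48/66 = 8/11

P = 8/11 ≈ 72.73%


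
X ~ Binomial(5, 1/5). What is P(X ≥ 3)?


P(X ≥ 3) = Σ P(X=i) for i=3..5
P(X=3) = 32/625
P(X=4) = 4/625
P(X=5) = 1/3125
Sum = 181/3125

P(X ≥ 3) = 181/3125 ≈ 5.79%


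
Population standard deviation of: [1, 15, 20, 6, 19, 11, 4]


Mean = 76/7
  (1-76/7)²=4761/49
  (15-76/7)²=841/49
  (20-76/7)²=4096/49
  (6-76/7)²=1156/49
  (19-76/7)²=3249/49
  (11-76/7)²=1/49
  (4-76/7)²=2304/49
Σ(x-μ)² = 2344/7
σ² = (2344/7)/7 = 2344/49

σ = √(2344/49) ≈ 6.9164


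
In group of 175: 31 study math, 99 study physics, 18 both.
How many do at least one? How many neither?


|A∪B| = 31+99-18 = 112
Neither = 175-112 = 63

At least one: 112; Neither: 63


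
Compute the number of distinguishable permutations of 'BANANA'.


Letters: 6, freq: {'B': 1, 'A': 3, 'N': 2}
6!/(1!×3!×2!) = 720/12 = 60

60


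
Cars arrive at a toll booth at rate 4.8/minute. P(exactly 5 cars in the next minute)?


Poisson(λ=4.8): P(X=5) = e^(-λ)×λ^k/k!
= e^(-4.8) × 4.8^5 / 5!
≈ 0.008229747049 × 2548.03968 / 120 ≈ 0.174748

P(X=5) ≈ 0.174748 ≈ 17.47%


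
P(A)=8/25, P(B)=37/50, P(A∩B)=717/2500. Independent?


P(A)×P(B) = 148/625
P(A∩B) = 717/2500
Not equal → NOT independent

No, not independent


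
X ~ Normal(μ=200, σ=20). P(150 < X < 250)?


z₁=(150-200)/20=-2.5, z₂=(250-200)/20=2.5
P = Φ(2.5) - Φ(-2.5) = 0.993790 - 0.006210 = 0.987580 ≈ 0.9876

P(150 < X < 250) ≈ 0.9876


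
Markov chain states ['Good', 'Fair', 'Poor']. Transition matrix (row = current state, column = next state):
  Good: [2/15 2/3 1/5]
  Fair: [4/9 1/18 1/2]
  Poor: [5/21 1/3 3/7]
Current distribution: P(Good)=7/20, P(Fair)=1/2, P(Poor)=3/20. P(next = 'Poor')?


P(next=Poor) = Σᵢ P(now=i)×P(i→Poor)
= 7/20×1/5 + 1/2×1/2 + 3/20×3/7
= 7/100 + 1/4 + 9/140 = 269/700

P = 269/700 ≈ 0.3843


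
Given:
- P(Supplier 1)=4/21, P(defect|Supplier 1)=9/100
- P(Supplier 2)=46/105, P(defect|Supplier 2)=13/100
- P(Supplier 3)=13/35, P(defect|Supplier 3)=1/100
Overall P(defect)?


P(B) = Σ P(B|Aᵢ)×P(Aᵢ)
  9/100×4/21 = 3/175
  13/100×46/105 = 299/5250
  1/100×13/35 = 13/3500
Sum = 817/10500

P(defect) = 817/10500 ≈ 7.78%


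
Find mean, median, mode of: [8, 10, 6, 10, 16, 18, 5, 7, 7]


Sorted: [5, 6, 7, 7, 8, 10, 10, 16, 18]
Mean = 87/9 = 29/3
Median = 8
Freq: {8: 1, 10: 2, 6: 1, 16: 1, 18: 1, 5: 1, 7: 2}
Mode: [7, 10]

Mean=29/3, Median=8, Mode=[7, 10]


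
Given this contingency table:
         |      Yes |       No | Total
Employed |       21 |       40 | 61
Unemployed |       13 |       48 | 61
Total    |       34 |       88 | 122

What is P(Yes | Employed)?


P(Yes | Employed) = 21/(21+40) = 21/61

P(Yes|Employed) = 21/61 ≈ 34.43%


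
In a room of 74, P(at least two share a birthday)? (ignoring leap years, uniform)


P(all different) = Π(365-i)/365 for i=0..73
= 0.000351
P(match) = 1 - 0.000351 = 0.999649

P ≈ 0.9996 ≈ 99.96%


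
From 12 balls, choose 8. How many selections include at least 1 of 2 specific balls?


Complement: C(12,8) - C(10,8) = 495 - 45 = 450

450


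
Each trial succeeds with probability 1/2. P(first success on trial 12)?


Geometric: P(X=12) = (1-p)^(k-1)×p = (1/2)^11×1/2 = 1/4096

P(X=12) = 1/4096 ≈ 0.02%


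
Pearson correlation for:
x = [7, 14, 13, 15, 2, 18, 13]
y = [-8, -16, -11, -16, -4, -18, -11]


n=7, Σx=82, Σy=-84, Σxy=-1138, Σx²=1136, Σy²=1158
r = (7×(-1138) - 82×(-84))/√((7×1136 - 82²)(7×1158 - (-84)²))
= -1078/√(1228×1050) = -1078/√1289400 ≈ -1078/1135.5175 ≈ -0.9493

r ≈ -0.9493


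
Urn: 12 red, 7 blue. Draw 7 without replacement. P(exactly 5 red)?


Hypergeometric: C(12,5)×C(7,2)/C(19,7)
= 792×21/50388 = 1386/4199

P(X=5) = 1386/4199 ≈ 33.01%


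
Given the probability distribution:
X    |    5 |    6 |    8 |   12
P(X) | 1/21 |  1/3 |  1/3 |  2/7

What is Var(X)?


E[X] = 25/3
E[X²] = 227/3
Var(X) = E[X²] - (E[X])² = 227/3 - 625/9 = 56/9

Var(X) = 56/9 ≈ 6.2222


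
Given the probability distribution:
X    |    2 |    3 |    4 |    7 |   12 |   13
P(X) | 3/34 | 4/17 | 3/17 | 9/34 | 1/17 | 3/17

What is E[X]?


E[X] = Σ x·P(X=x)
= (2)×(3/34) + (3)×(4/17) + (4)×(3/17) + (7)×(9/34) + (12)×(1/17) + (13)×(3/17)
= 219/34

E[X] = 219/34


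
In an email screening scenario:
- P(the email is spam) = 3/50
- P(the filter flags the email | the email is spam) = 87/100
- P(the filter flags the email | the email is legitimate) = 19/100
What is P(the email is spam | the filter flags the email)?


Using Bayes' theorem:
P(A|B) = P(B|A)·P(A) / P(B)

P(the filter flags the email) = 87/100 × 3/50 + 19/100 × 47/50
= 261/5000 + 893/5000 = 577/2500

P(the email is spam|the filter flags the email) = (261/5000) / (577/2500) = 261/1154

P(the email is spam|the filter flags the email) = 261/1154 ≈ 22.62%


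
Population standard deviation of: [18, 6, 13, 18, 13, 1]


Mean = 69/6 = 23/2
  (18-23/2)²=169/4
  (6-23/2)²=121/4
  (13-23/2)²=9/4
  (18-23/2)²=169/4
  (13-23/2)²=9/4
  (1-23/2)²=441/4
Σ(x-μ)² = 459/2
σ² = (459/2)/6 = 153/4

σ = √(153/4) ≈ 6.1847


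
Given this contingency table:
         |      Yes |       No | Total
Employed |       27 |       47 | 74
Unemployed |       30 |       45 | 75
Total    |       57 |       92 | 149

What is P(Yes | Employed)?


P(Yes | Employed) = 27/(27+47) = 27/74

P(Yes|Employed) = 27/74 ≈ 36.49%


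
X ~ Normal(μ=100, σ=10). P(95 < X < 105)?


z₁=(95-100)/10=-0.5, z₂=(105-100)/10=0.5
P = Φ(0.5) - Φ(-0.5) = 0.691462 - 0.308538 = 0.382924 ≈ 0.3829

P(95 < X < 105) ≈ 0.3829


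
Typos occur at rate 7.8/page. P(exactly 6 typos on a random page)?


Poisson(λ=7.8): P(X=6) = e^(-λ)×λ^k/k!
= e^(-7.8) × 7.8^6 / 6!
≈ 0.000409734979 × 225199.600704 / 720 ≈ 0.128156

P(X=6) ≈ 0.128156 ≈ 12.82%


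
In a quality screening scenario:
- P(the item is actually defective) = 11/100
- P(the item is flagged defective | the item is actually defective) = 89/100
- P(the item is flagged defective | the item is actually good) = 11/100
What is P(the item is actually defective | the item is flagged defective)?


Using Bayes' theorem:
P(A|B) = P(B|A)·P(A) / P(B)

P(the item is flagged defective) = 89/100 × 11/100 + 11/100 × 89/100
= 979/10000 + 979/10000 = 979/5000

P(the item is actually defective|the item is flagged defective) = (979/10000) / (979/5000) = 1/2

P(the item is actually defective|the item is flagged defective) = 1/2 ≈ 50.00%


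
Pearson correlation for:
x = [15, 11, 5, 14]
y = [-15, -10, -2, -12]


n=4, Σx=45, Σy=-39, Σxy=-513, Σx²=567, Σy²=473
r = (4×(-513) - 45×(-39))/√((4×567 - 45²)(4×473 - (-39)²))
= -297/√(243×371) = -297/√90153 ≈ -297/300.2549 ≈ -0.9892

r ≈ -0.9892


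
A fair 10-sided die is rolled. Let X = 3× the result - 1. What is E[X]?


E[die] = (1+10)/2 = 11/2
E[X] = 3×11/2 - 1 = 31/2

E[X] = 31/2


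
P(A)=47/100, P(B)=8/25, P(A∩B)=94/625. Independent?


P(A)×P(B) = 94/625
P(A∩B) = 94/625
Equal ✓ → Independent

Yes, independent


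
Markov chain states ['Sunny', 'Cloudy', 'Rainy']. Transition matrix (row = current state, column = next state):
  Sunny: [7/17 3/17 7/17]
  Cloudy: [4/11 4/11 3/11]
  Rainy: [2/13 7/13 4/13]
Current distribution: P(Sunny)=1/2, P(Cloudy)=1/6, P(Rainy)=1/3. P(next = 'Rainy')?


P(next=Rainy) = Σᵢ P(now=i)×P(i→Rainy)
= 1/2×7/17 + 1/6×3/11 + 1/3×4/13
= 7/34 + 1/22 + 4/39 = 2581/7293

P = 2581/7293 ≈ 0.3539


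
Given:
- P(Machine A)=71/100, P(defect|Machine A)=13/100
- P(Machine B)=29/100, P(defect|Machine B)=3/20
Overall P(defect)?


P(B) = Σ P(B|Aᵢ)×P(Aᵢ)
  13/100×71/100 = 923/10000
  3/20×29/100 = 87/2000
Sum = 679/5000

P(defect) = 679/5000 ≈ 13.58%


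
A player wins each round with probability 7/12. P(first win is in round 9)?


Geometric: P(X=9) = (1-p)^(k-1)×p = (5/12)^8×7/12 = 2734375/5159780352

P(X=9) = 2734375/5159780352 ≈ 0.05%


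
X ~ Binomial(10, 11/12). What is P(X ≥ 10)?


P(X ≥ 10) = Σ P(X=i) for i=10..10
P(X=10) = 25937424601/61917364224
Sum = 25937424601/61917364224

P(X ≥ 10) = 25937424601/61917364224 ≈ 41.89%


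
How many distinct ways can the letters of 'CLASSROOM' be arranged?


Letters: 9, freq: {'C': 1, 'L': 1, 'A': 1, 'S': 2, 'R': 1, 'O': 2, 'M': 1}
9!/(1!×1!×1!×2!×1!×2!×1!) = 362880/4 = 90720

90720


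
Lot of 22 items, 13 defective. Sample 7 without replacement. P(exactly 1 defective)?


Hypergeometric: C(13,1)×C(9,6)/C(22,7)
= 13×84/170544 = 91/14212

P(X=1) = 91/14212 ≈ 0.64%


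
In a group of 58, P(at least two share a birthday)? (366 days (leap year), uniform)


P(all different) = Π(366-i)/366 for i=0..57
= 0.008451
P(match) = 1 - 0.008451 = 0.991549

P ≈ 0.9915 ≈ 99.15%


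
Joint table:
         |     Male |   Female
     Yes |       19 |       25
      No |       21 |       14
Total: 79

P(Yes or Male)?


P(Yes∨Male) = P(Yes) + P(Male) - P(Yes∧Male)
= (44 + 40 - 19)/79 = 65/79

P = 65/79 ≈ 82.28%


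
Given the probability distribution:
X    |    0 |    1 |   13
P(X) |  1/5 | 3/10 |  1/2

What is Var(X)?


E[X] = 34/5
E[X²] = 424/5
Var(X) = E[X²] - (E[X])² = 424/5 - 1156/25 = 964/25

Var(X) = 964/25 ≈ 38.5600


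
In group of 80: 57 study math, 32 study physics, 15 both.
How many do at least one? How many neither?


|A∪B| = 57+32-15 = 74
Neither = 80-74 = 6

At least one: 74; Neither: 6


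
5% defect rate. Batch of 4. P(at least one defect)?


P(all good) = (19/20)^4 = 130321/160000
P(≥1 defect) = 29679/160000

P = 29679/160000 ≈ 18.55%


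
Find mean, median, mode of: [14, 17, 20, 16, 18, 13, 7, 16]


Sorted: [7, 13, 14, 16, 16, 17, 18, 20]
Mean = 121/8
Median = 16
Freq: {14: 1, 17: 1, 20: 1, 16: 2, 18: 1, 13: 1, 7: 1}
Mode: [16]

Mean=121/8, Median=16, Mode=16


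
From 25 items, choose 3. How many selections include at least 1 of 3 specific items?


Complement: C(25,3) - C(22,3) = 2300 - 1540 = 760

760


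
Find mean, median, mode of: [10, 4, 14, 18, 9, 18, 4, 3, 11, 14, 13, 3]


Sorted: [3, 3, 4, 4, 9, 10, 11, 13, 14, 14, 18, 18]
Mean = 121/12
Median = 21/2
Freq: {10: 1, 4: 2, 14: 2, 18: 2, 9: 1, 3: 2, 11: 1, 13: 1}
Mode: [3, 4, 14, 18]

Mean=121/12, Median=21/2, Mode=[3, 4, 14, 18]


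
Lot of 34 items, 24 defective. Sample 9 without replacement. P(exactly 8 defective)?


Hypergeometric: C(24,8)×C(10,1)/C(34,9)
= 735471×10/52451256 = 6555/46748

P(X=8) = 6555/46748 ≈ 14.02%


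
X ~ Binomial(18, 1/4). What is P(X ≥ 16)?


P(X ≥ 16) = Σ P(X=i) for i=16..18
P(X=16) = 1377/68719476736
P(X=17) = 27/34359738368
P(X=18) = 1/68719476736
Sum = 179/8589934592

P(X ≥ 16) = 179/8589934592 ≈ 0.00%


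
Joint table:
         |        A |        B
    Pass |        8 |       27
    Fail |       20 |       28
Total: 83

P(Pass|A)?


P(Pass|A) = 8/(8+20) = 8/28 = 2/7

P = 2/7 ≈ 28.57%


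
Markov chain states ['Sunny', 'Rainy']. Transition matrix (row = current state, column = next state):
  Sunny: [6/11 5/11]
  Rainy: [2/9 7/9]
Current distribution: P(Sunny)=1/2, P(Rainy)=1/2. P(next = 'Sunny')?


P(next=Sunny) = Σᵢ P(now=i)×P(i→Sunny)
= 1/2×6/11 + 1/2×2/9
= 3/11 + 1/9 = 38/99

P = 38/99 ≈ 0.3838


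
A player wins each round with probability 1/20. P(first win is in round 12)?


Geometric: P(X=12) = (1-p)^(k-1)×p = (19/20)^11×1/20 = 116490258898219/4096000000000000

P(X=12) = 116490258898219/4096000000000000 ≈ 2.84%


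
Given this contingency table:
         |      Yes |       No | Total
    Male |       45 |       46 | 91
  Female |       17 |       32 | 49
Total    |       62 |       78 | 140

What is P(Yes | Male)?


P(Yes | Male) = 45/(45+46) = 45/91

P(Yes|Male) = 45/91 ≈ 49.45%


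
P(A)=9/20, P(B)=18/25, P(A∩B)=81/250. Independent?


P(A)×P(B) = 81/250
P(A∩B) = 81/250
Equal ✓ → Independent

Yes, independent


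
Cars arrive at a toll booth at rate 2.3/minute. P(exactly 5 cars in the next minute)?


Poisson(λ=2.3): P(X=5) = e^(-λ)×λ^k/k!
= e^(-2.3) × 2.3^5 / 5!
≈ 0.1002588437 × 64.36343 / 120 ≈ 0.053775

P(X=5) ≈ 0.053775 ≈ 5.38%


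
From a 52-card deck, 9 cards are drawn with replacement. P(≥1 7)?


P(not a 7) = 48/52 = 12/13
P(none in 9 draws) = (12/13)^9 = 5159780352/10604499373
P(≥1 7) = 1 - 5159780352/10604499373 = 5444719021/10604499373

P = 5444719021/10604499373 ≈ 51.34%


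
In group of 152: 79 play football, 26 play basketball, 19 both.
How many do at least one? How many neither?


|A∪B| = 79+26-19 = 86
Neither = 152-86 = 66

At least one: 86; Neither: 66


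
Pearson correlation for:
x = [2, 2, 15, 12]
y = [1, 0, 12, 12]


n=4, Σx=31, Σy=25, Σxy=326, Σx²=377, Σy²=289
r = (4×326 - 31×25)/√((4×377 - 31²)(4×289 - 25²))
= 529/√(547×531) = 529/√290457 ≈ 529/538.9406 ≈ 0.9816

r ≈ 0.9816


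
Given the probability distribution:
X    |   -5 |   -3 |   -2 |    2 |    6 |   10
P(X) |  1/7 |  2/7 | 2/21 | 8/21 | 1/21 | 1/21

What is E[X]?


E[X] = Σ x·P(X=x)
= (-5)×(1/7) + (-3)×(2/7) + (-2)×(2/21) + (2)×(8/21) + (6)×(1/21) + (10)×(1/21)
= -5/21

E[X] = -5/21


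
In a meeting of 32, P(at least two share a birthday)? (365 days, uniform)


P(all different) = Π(365-i)/365 for i=0..31
= 0.246652
P(match) = 1 - 0.246652 = 0.753348

P ≈ 0.7533 ≈ 75.33%


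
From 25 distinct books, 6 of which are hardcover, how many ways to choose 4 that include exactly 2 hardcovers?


Choose 2 of the 6 hardcovers and 2 of the other 19 books:
C(6,2)×C(19,2) = 15×171 = 2565

2565


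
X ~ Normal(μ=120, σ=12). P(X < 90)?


z = (90-120)/12 = -2.5
P(Z < -2.5) = 0.0062

P(X < 90) ≈ 0.0062


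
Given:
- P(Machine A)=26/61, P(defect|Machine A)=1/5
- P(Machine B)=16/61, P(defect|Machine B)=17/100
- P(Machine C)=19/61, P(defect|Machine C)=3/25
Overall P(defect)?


P(B) = Σ P(B|Aᵢ)×P(Aᵢ)
  1/5×26/61 = 26/305
  17/100×16/61 = 68/1525
  3/25×19/61 = 57/1525
Sum = 51/305

P(defect) = 51/305 ≈ 16.72%


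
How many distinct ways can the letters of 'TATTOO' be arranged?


Letters: 6, freq: {'T': 3, 'A': 1, 'O': 2}
6!/(3!×1!×2!) = 720/12 = 60

60


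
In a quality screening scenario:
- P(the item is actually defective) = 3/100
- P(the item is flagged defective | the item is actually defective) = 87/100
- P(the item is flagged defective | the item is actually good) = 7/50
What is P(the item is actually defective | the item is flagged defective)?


Using Bayes' theorem:
P(A|B) = P(B|A)·P(A) / P(B)

P(the item is flagged defective) = 87/100 × 3/100 + 7/50 × 97/100
= 261/10000 + 679/5000 = 1619/10000

P(the item is actually defective|the item is flagged defective) = (261/10000) / (1619/10000) = 261/1619

P(the item is actually defective|the item is flagged defective) = 261/1619 ≈ 16.12%


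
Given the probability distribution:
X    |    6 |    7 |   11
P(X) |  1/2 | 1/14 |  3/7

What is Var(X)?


E[X] = 115/14
E[X²] = 1027/14
Var(X) = E[X²] - (E[X])² = 1027/14 - 13225/196 = 1153/196

Var(X) = 1153/196 ≈ 5.8827


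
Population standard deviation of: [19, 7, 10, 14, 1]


Mean = 51/5
  (19-51/5)²=1936/25
  (7-51/5)²=256/25
  (10-51/5)²=1/25
  (14-51/5)²=361/25
  (1-51/5)²=2116/25
Σ(x-μ)² = 934/5
σ² = (934/5)/5 = 934/25

σ = √(934/25) ≈ 6.1123


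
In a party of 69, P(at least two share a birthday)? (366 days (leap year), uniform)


P(all different) = Π(366-i)/366 for i=0..68
= 0.001057
P(match) = 1 - 0.001057 = 0.998943

P ≈ 0.9989 ≈ 99.89%


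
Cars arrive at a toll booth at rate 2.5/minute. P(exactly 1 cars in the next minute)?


Poisson(λ=2.5): P(X=1) = e^(-λ)×λ^k/k!
= e^(-2.5) × 2.5^1 / 1!
≈ 0.08208499862 × 2.5 / 1 ≈ 0.205212

P(X=1) ≈ 0.205212 ≈ 20.52%


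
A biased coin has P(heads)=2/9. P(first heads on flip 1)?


Geometric: P(X=1) = (1-p)^(k-1)×p = (7/9)^0×2/9 = 2/9

P(X=1) = 2/9 ≈ 22.22%


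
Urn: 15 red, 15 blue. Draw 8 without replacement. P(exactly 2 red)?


Hypergeometric: C(15,2)×C(15,6)/C(30,8)
= 105×5005/5852925 = 539/6003

P(X=2) = 539/6003 ≈ 8.98%


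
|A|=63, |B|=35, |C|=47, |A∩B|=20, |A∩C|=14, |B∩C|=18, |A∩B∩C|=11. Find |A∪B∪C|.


|A∪B∪C| = 63+35+47-20-14-18+11 = 104

|A∪B∪C| = 104


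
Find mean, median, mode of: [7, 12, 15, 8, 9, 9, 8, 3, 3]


Sorted: [3, 3, 7, 8, 8, 9, 9, 12, 15]
Mean = 74/9
Median = 8
Freq: {7: 1, 12: 1, 15: 1, 8: 2, 9: 2, 3: 2}
Mode: [3, 8, 9]

Mean=74/9, Median=8, Mode=[3, 8, 9]


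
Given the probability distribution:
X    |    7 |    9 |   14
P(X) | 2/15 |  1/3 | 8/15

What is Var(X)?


E[X] = 57/5
E[X²] = 2071/15
Var(X) = E[X²] - (E[X])² = 2071/15 - 3249/25 = 608/75

Var(X) = 608/75 ≈ 8.1067


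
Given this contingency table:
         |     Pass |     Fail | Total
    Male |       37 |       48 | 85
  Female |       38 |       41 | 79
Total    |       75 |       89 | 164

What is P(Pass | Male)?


P(Pass | Male) = 37/(37+48) = 37/85

P(Pass|Male) = 37/85 ≈ 43.53%


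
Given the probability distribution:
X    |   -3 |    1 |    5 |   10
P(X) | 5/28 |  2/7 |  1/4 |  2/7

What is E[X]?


E[X] = Σ x·P(X=x)
= (-3)×(5/28) + (1)×(2/7) + (5)×(1/4) + (10)×(2/7)
= 27/7

E[X] = 27/7


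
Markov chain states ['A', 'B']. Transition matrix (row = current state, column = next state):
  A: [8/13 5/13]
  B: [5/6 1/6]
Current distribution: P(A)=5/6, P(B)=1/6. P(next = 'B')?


P(next=B) = Σᵢ P(now=i)×P(i→B)
= 5/6×5/13 + 1/6×1/6
= 25/78 + 1/36 = 163/468

P = 163/468 ≈ 0.3483


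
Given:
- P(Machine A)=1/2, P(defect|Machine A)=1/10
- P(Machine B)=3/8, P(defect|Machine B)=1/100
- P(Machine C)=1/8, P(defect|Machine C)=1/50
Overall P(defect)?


P(B) = Σ P(B|Aᵢ)×P(Aᵢ)
  1/10×1/2 = 1/20
  1/100×3/8 = 3/800
  1/50×1/8 = 1/400
Sum = 9/160

P(defect) = 9/160 ≈ 5.62%


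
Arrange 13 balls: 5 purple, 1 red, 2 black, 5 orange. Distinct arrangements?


13!/(5!×1!×2!×5!) = 216216

216216


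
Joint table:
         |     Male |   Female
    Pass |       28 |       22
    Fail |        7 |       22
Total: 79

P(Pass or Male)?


P(Pass∨Male) = P(Pass) + P(Male) - P(Pass∧Male)
= (50 + 35 - 28)/79 = 57/79

P = 57/79 ≈ 72.15%


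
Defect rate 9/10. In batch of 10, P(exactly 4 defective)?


Binomial: P(X=4) = C(10,4)×p^4×(1-p)^6
= 210 × 6561/10000 × 1/1000000 = 137781/1000000000

P(X=4) = 137781/1000000000 ≈ 0.01%


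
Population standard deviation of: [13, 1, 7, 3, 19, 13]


Mean = 56/6 = 28/3
  (13-28/3)²=121/9
  (1-28/3)²=625/9
  (7-28/3)²=49/9
  (3-28/3)²=361/9
  (19-28/3)²=841/9
  (13-28/3)²=121/9
Σ(x-μ)² = 706/3
σ² = (706/3)/6 = 353/9

σ = √(353/9) ≈ 6.2628


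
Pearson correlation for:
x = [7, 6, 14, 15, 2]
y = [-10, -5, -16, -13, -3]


n=5, Σx=44, Σy=-47, Σxy=-525, Σx²=510, Σy²=559
r = (5×(-525) - 44×(-47))/√((5×510 - 44²)(5×559 - (-47)²))
= -557/√(614×586) = -557/√359804 ≈ -557/599.8366 ≈ -0.9286

r ≈ -0.9286


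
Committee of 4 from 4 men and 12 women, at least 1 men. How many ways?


Count by #men:
  1M,3W: C(4,1)×C(12,3)=880
  2M,2W: C(4,2)×C(12,2)=396
  3M,1W: C(4,3)×C(12,1)=48
  4M,0W: C(4,4)×C(12,0)=1
Total = 1325

1325


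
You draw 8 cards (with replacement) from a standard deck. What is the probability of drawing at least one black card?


P(not a black card) = 26/52 = 1/2
P(none in 8 draws) = (1/2)^8 = 1/256
P(≥1 black card) = 1 - 1/256 = 255/256

P = 255/256 ≈ 99.61%


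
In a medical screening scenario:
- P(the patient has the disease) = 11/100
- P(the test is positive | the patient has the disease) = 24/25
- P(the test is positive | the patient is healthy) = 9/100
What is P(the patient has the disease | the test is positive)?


Using Bayes' theorem:
P(A|B) = P(B|A)·P(A) / P(B)

P(the test is positive) = 24/25 × 11/100 + 9/100 × 89/100
= 66/625 + 801/10000 = 1857/10000

P(the patient has the disease|the test is positive) = (66/625) / (1857/10000) = 352/619

P(the patient has the disease|the test is positive) = 352/619 ≈ 56.87%


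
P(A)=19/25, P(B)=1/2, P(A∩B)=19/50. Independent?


P(A)×P(B) = 19/50
P(A∩B) = 19/50
Equal ✓ → Independent

Yes, independent


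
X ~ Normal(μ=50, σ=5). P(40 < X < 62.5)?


z₁=(40-50)/5=-2.0, z₂=(62.5-50)/5=2.5
P = Φ(2.5) - Φ(-2.0) = 0.993790 - 0.022750 = 0.971040 ≈ 0.9710

P(40 < X < 62.5) ≈ 0.9710


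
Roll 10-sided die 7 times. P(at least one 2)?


P(no 2)^7 = (9/10)^7 = 4782969/10000000
P(≥1) = 1 - 4782969/10000000 = 5217031/10000000

P = 5217031/10000000 ≈ 52.17%


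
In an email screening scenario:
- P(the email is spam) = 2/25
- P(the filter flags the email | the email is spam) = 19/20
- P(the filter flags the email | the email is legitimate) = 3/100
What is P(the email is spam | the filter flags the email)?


Using Bayes' theorem:
P(A|B) = P(B|A)·P(A) / P(B)

P(the filter flags the email) = 19/20 × 2/25 + 3/100 × 23/25
= 19/250 + 69/2500 = 259/2500

P(the email is spam|the filter flags the email) = (19/250) / (259/2500) = 190/259

P(the email is spam|the filter flags the email) = 190/259 ≈ 73.36%


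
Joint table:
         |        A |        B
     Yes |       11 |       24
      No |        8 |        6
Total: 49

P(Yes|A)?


P(Yes|A) = 11/(11+8) = 11/19

P = 11/19 ≈ 57.89%


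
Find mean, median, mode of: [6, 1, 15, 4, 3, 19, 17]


Sorted: [1, 3, 4, 6, 15, 17, 19]
Mean = 65/7
Median = 6
Freq: {6: 1, 1: 1, 15: 1, 4: 1, 3: 1, 19: 1, 17: 1}
Mode: No mode

Mean=65/7, Median=6, Mode=No mode


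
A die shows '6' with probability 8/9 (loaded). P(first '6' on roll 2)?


Geometric: P(X=2) = (1-p)^(k-1)×p = (1/9)^1×8/9 = 8/81

P(X=2) = 8/81 ≈ 9.88%


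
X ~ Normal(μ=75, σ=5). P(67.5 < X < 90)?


z₁=(67.5-75)/5=-1.5, z₂=(90-75)/5=3.0
P = Φ(3.0) - Φ(-1.5) = 0.998650 - 0.066807 = 0.931843 ≈ 0.9318

P(67.5 < X < 90) ≈ 0.9318


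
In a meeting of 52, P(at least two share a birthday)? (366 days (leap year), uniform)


P(all different) = Π(366-i)/366 for i=0..51
= 0.022238
P(match) = 1 - 0.022238 = 0.977762

P ≈ 0.9778 ≈ 97.78%


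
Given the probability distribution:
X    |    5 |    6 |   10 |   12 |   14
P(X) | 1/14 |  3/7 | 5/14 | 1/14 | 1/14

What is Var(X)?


E[X] = 117/14
E[X²] = 1081/14
Var(X) = E[X²] - (E[X])² = 1081/14 - 13689/196 = 1445/196

Var(X) = 1445/196 ≈ 7.3724


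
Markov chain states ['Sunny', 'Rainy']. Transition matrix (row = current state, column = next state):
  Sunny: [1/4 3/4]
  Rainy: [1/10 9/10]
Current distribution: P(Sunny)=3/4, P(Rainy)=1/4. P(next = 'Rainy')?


P(next=Rainy) = Σᵢ P(now=i)×P(i→Rainy)
= 3/4×3/4 + 1/4×9/10
= 9/16 + 9/40 = 63/80

P = 63/80 ≈ 0.7875


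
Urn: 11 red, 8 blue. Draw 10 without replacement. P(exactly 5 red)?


Hypergeometric: C(11,5)×C(8,5)/C(19,10)
= 462×56/92378 = 1176/4199

P(X=5) = 1176/4199 ≈ 28.01%


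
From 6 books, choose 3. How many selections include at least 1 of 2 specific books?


Complement: C(6,3) - C(4,3) = 20 - 4 = 16

16


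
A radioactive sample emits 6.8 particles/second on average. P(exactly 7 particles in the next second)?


Poisson(λ=6.8): P(X=7) = e^(-λ)×λ^k/k!
= e^(-6.8) × 6.8^7 / 7!
≈ 0.001113775148 × 672298.881843 / 5040 ≈ 0.148569

P(X=7) ≈ 0.148569 ≈ 14.86%


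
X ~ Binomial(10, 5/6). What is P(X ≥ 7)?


P(X ≥ 7) = Σ P(X=i) for i=7..10
P(X=7) = 390625/2519424
P(X=8) = 1953125/6718464
P(X=9) = 9765625/30233088
P(X=10) = 9765625/60466176
Sum = 390625/419904

P(X ≥ 7) = 390625/419904 ≈ 93.03%


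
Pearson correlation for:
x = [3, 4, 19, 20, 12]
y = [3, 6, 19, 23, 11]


n=5, Σx=58, Σy=62, Σxy=986, Σx²=930, Σy²=1056
r = (5×986 - 58×62)/√((5×930 - 58²)(5×1056 - 62²))
= 1334/√(1286×1436) = 1334/√1846696 ≈ 1334/1358.9319 ≈ 0.9817

r ≈ 0.9817


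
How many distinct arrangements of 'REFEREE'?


Letters: 7, freq: {'R': 2, 'E': 4, 'F': 1}
7!/(2!×4!×1!) = 5040/48 = 105

105


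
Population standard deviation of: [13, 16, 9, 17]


Mean = 55/4
  (13-55/4)²=9/16
  (16-55/4)²=81/16
  (9-55/4)²=361/16
  (17-55/4)²=169/16
Σ(x-μ)² = 155/4
σ² = (155/4)/4 = 155/16

σ = √(155/16) ≈ 3.1125


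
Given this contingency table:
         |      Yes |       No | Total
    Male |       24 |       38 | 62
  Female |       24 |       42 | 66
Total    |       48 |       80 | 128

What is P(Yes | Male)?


P(Yes | Male) = 24/(24+38) = 24/62 = 12/31

P(Yes|Male) = 12/31 ≈ 38.71%


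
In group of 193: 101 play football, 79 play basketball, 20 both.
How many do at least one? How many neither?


|A∪B| = 101+79-20 = 160
Neither = 193-160 = 33

At least one: 160; Neither: 33


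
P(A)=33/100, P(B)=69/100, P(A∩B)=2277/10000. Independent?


P(A)×P(B) = 2277/10000
P(A∩B) = 2277/10000
Equal ✓ → Independent

Yes, independent


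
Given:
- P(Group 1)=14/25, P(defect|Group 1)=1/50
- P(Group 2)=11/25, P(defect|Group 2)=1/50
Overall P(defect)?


P(B) = Σ P(B|Aᵢ)×P(Aᵢ)
  1/50×14/25 = 7/625
  1/50×11/25 = 11/1250
Sum = 1/50

P(defect) = 1/50 ≈ 2.00%


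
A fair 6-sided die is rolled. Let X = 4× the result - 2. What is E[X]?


E[die] = (1+6)/2 = 7/2
E[X] = 4×7/2 - 2 = 12

E[X] = 12


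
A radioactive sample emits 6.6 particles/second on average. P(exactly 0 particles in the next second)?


Poisson(λ=6.6): P(X=0) = e^(-λ)×λ^k/k!
= e^(-6.6) × 6.6^0 / 0!
≈ 0.001360368038 × 1 / 1 ≈ 0.001360

P(X=0) ≈ 0.001360 ≈ 0.14%


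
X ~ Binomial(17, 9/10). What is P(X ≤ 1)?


P(X ≤ 1) = Σ P(X=i) for i=0..1
P(X=0) = 1/100000000000000000
P(X=1) = 153/100000000000000000
Sum = 77/50000000000000000

P(X ≤ 1) = 77/50000000000000000 ≈ 0.00%


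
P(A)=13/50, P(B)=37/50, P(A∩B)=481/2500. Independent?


P(A)×P(B) = 481/2500
P(A∩B) = 481/2500
Equal ✓ → Independent

Yes, independent


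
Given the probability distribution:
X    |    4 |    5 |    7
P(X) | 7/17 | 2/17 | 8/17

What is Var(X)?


E[X] = 94/17
E[X²] = 554/17
Var(X) = E[X²] - (E[X])² = 554/17 - 8836/289 = 582/289

Var(X) = 582/289 ≈ 2.0138


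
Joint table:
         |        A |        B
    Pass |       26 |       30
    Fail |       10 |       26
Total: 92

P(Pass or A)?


P(Pass∨A) = P(Pass) + P(A) - P(Pass∧A)
= (56 + 36 - 26)/92 = 66/92 = 33/46

P = 33/46 ≈ 71.74%


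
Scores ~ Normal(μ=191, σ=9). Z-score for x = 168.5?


z = (x - μ)/σ = (168.5 - 191)/9 = -2.5

z = -2.5


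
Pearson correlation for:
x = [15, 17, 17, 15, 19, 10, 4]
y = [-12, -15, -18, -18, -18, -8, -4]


n=7, Σx=97, Σy=-93, Σxy=-1449, Σx²=1505, Σy²=1421
r = (7×(-1449) - 97×(-93))/√((7×1505 - 97²)(7×1421 - (-93)²))
= -1122/√(1126×1298) = -1122/√1461548 ≈ -1122/1208.9450 ≈ -0.9281

r ≈ -0.9281


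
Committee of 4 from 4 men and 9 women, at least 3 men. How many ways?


Count by #men:
  3M,1W: C(4,3)×C(9,1)=36
  4M,0W: C(4,4)×C(9,0)=1
Total = 37

37


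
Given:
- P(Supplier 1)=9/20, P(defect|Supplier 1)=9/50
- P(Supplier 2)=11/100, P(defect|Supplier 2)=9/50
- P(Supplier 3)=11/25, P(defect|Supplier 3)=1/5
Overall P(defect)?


P(B) = Σ P(B|Aᵢ)×P(Aᵢ)
  9/50×9/20 = 81/1000
  9/50×11/100 = 99/5000
  1/5×11/25 = 11/125
Sum = 118/625

P(defect) = 118/625 ≈ 18.88%


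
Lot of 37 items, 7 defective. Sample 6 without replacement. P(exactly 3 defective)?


Hypergeometric: C(7,3)×C(30,3)/C(37,6)
= 35×4060/2324784 = 5075/83028

P(X=3) = 5075/83028 ≈ 6.11%


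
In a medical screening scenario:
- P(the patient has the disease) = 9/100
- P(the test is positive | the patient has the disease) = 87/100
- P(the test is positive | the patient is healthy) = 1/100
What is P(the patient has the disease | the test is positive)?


Using Bayes' theorem:
P(A|B) = P(B|A)·P(A) / P(B)

P(the test is positive) = 87/100 × 9/100 + 1/100 × 91/100
= 783/10000 + 91/10000 = 437/5000

P(the patient has the disease|the test is positive) = (783/10000) / (437/5000) = 783/874

P(the patient has the disease|the test is positive) = 783/874 ≈ 89.59%


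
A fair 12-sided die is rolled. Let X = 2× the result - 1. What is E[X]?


E[die] = (1+12)/2 = 13/2
E[X] = 2×13/2 - 1 = 12

E[X] = 12


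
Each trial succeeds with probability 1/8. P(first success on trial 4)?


Geometric: P(X=4) = (1-p)^(k-1)×p = (7/8)^3×1/8 = 343/4096

P(X=4) = 343/4096 ≈ 8.37%


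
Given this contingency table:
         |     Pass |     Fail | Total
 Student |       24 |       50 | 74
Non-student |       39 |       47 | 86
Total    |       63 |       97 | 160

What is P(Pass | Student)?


P(Pass | Student) = 24/(24+50) = 24/74 = 12/37

P(Pass|Student) = 12/37 ≈ 32.43%


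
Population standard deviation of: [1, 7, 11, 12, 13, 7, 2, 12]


Mean = 65/8
  (1-65/8)²=3249/64
  (7-65/8)²=81/64
  (11-65/8)²=529/64
  (12-65/8)²=961/64
  (13-65/8)²=1521/64
  (7-65/8)²=81/64
  (2-65/8)²=2401/64
  (12-65/8)²=961/64
Σ(x-μ)² = 1223/8
σ² = (1223/8)/8 = 1223/64

σ = √(1223/64) ≈ 4.3714


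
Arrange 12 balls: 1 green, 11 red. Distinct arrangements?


12!/(1!×11!) = 12

12


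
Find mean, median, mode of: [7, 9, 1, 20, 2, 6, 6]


Sorted: [1, 2, 6, 6, 7, 9, 20]
Mean = 51/7
Median = 6
Freq: {7: 1, 9: 1, 1: 1, 20: 1, 2: 1, 6: 2}
Mode: [6]

Mean=51/7, Median=6, Mode=6


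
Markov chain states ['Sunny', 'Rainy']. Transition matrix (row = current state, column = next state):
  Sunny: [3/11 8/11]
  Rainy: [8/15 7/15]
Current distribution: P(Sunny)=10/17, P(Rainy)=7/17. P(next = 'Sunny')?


P(next=Sunny) = Σᵢ P(now=i)×P(i→Sunny)
= 10/17×3/11 + 7/17×8/15
= 30/187 + 56/255 = 1066/2805

P = 1066/2805 ≈ 0.3800
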